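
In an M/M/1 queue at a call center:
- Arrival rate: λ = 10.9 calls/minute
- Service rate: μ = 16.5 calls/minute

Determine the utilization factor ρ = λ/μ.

Server utilization: ρ = λ/μ
ρ = 10.9/16.5 = 0.6606
The server is busy 66.06% of the time.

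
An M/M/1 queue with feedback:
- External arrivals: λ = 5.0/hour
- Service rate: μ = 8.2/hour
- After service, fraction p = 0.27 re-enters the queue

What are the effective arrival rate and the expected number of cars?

Effective arrival rate: λ_eff = λ/(1-p) = 5.0/(1-0.27) = 5.0/0.73 = 6.849315
ρ = λ_eff/μ = 6.849315/8.2 = 0.835282
L = ρ/(1-ρ) = 0.835282/(1-0.835282) = 5.0710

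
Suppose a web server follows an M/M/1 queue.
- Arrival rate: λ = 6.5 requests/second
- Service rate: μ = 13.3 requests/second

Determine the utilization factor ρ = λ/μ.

Server utilization: ρ = λ/μ
ρ = 6.5/13.3 = 0.4887
The server is busy 48.87% of the time.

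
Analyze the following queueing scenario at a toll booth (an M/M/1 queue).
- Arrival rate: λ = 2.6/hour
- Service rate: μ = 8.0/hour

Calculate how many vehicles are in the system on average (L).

ρ = λ/μ = 2.6/8.0 = 0.3250
For M/M/1: L = λ/(μ-λ)
L = 2.6/(8.0-2.6) = 2.6/5.40
L = 0.4815 vehicles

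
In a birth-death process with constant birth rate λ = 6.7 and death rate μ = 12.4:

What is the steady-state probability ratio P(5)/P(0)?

For constant rates: P(n)/P(0) = (λ/μ)^n
P(5)/P(0) = (6.7/12.4)^5 = 0.54032^5 = 0.04605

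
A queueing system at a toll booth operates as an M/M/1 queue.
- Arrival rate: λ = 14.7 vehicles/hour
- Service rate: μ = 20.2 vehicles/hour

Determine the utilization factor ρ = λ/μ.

Server utilization: ρ = λ/μ
ρ = 14.7/20.2 = 0.7277
The server is busy 72.77% of the time.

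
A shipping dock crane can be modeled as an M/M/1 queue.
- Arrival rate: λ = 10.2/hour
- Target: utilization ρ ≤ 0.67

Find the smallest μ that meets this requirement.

ρ = λ/μ, so μ = λ/ρ
μ ≥ 10.2/0.67 = 15.2239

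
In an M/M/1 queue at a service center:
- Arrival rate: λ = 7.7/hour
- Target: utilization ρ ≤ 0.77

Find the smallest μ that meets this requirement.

ρ = λ/μ, so μ = λ/ρ
μ ≥ 7.7/0.77 = 10.0000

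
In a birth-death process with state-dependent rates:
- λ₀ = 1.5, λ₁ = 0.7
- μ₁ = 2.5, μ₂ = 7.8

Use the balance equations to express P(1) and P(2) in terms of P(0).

Balance equations:
State 0: λ₀P₀ = μ₁P₁ → P₁ = (λ₀/μ₁)P₀ = (1.5/2.5)P₀ = 0.6000P₀
State 1: P₂ = (λ₀λ₁)/(μ₁μ₂)P₀ = (1.5×0.7)/(2.5×7.8)P₀ = 0.05385P₀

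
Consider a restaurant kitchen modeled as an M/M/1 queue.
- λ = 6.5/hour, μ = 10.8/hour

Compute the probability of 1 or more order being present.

ρ = λ/μ = 6.5/10.8 = 0.6019
P(N ≥ n) = ρⁿ
P(N ≥ 1) = 0.6019^1
P(N ≥ 1) = 0.6019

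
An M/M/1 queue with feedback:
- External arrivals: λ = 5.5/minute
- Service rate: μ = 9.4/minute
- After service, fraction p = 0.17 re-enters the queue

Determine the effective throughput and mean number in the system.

Effective arrival rate: λ_eff = λ/(1-p) = 5.5/(1-0.17) = 5.5/0.83 = 6.6265
ρ = λ_eff/μ = 6.6265/9.4 = 0.704947
L = ρ/(1-ρ) = 0.704947/(1-0.704947) = 2.3892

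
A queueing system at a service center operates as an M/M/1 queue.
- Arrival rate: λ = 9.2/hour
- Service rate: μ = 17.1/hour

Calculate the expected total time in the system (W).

First, compute utilization: ρ = λ/μ = 9.2/17.1 = 0.5380
For M/M/1: W = 1/(μ-λ)
W = 1/(17.1-9.2) = 1/7.90
W = 0.1266 hours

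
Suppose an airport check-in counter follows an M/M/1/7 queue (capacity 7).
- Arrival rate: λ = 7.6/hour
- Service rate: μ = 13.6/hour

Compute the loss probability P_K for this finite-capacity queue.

ρ = λ/μ = 7.6/13.6 = 0.558824
P₀ = (1-ρ)/(1-ρ^(K+1)) = (1-0.558824)/(1-0.558824^8) = 0.4412/0.9905 = 0.4454
P_K = P₀×ρ^K = 0.44541 × 0.558824^7 = 0.44541 × 0.017019 = 0.007580
Blocking probability = 0.76%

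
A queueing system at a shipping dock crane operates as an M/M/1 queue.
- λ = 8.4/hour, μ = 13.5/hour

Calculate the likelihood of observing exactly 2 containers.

ρ = λ/μ = 8.4/13.5 = 0.6222
P(n) = (1-ρ)ρⁿ
P(2) = (1-0.6222) × 0.6222^2
P(2) = 0.37780 × 0.38713
P(2) = 0.1463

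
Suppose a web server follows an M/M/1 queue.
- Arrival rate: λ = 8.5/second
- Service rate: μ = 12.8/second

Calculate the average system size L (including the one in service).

ρ = λ/μ = 8.5/12.8 = 0.6641
For M/M/1: L = λ/(μ-λ)
L = 8.5/(12.8-8.5) = 8.5/4.30
L = 1.9767 requests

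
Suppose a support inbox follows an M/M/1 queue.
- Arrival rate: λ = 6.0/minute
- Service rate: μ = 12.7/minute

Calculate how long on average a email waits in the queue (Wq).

First, compute utilization: ρ = λ/μ = 6.0/12.7 = 0.4724
For M/M/1: Wq = λ/(μ(μ-λ))
Wq = 6.0/(12.7 × (12.7-6.0))
Wq = 6.0/(12.7 × 6.70)
Wq = 0.07051 minutes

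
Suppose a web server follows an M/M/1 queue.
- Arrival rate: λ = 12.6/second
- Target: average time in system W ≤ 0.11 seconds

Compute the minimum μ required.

For M/M/1: W = 1/(μ-λ)
Need W ≤ 0.11, so 1/(μ-λ) ≤ 0.11
μ - λ ≥ 1/0.11 = 9.0909
μ ≥ 12.6 + 9.0909 = 21.6909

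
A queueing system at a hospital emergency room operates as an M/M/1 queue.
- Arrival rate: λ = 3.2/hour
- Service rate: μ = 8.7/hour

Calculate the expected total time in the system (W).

First, compute utilization: ρ = λ/μ = 3.2/8.7 = 0.3678
For M/M/1: W = 1/(μ-λ)
W = 1/(8.7-3.2) = 1/5.50
W = 0.1818 hours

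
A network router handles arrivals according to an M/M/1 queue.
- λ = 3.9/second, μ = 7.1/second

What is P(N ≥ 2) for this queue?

ρ = λ/μ = 3.9/7.1 = 0.5493
P(N ≥ n) = ρⁿ
P(N ≥ 2) = 0.5493^2
P(N ≥ 2) = 0.3017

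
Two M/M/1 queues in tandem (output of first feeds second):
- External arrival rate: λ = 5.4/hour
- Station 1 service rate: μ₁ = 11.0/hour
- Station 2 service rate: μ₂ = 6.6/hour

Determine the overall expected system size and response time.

By Jackson's theorem, each station behaves as independent M/M/1.
Station 1: ρ₁ = 5.4/11.0 = 0.4909, L₁ = ρ₁/(1-ρ₁) = λ/(μ₁-λ) = 5.4/5.60 = 0.9643
Station 2: ρ₂ = 5.4/6.6 = 0.8182, L₂ = ρ₂/(1-ρ₂) = λ/(μ₂-λ) = 5.4/1.20 = 4.5000
Total: L = L₁ + L₂ = 0.9643 + 4.5000 = 5.4643
W = L/λ = 5.4643/5.4 = 1.0119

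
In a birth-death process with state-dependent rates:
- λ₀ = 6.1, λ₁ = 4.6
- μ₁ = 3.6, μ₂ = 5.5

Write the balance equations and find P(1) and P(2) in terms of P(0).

Balance equations:
State 0: λ₀P₀ = μ₁P₁ → P₁ = (λ₀/μ₁)P₀ = (6.1/3.6)P₀ = 1.6944P₀
State 1: P₂ = (λ₀λ₁)/(μ₁μ₂)P₀ = (6.1×4.6)/(3.6×5.5)P₀ = 1.4172P₀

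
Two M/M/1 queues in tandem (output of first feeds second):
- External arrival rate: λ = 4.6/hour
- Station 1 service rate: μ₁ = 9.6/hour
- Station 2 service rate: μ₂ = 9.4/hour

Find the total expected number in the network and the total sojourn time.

By Jackson's theorem, each station behaves as independent M/M/1.
Station 1: ρ₁ = 4.6/9.6 = 0.4792, L₁ = ρ₁/(1-ρ₁) = λ/(μ₁-λ) = 4.6/5.00 = 0.9200
Station 2: ρ₂ = 4.6/9.4 = 0.4894, L₂ = ρ₂/(1-ρ₂) = λ/(μ₂-λ) = 4.6/4.80 = 0.9583
Total: L = L₁ + L₂ = 0.9200 + 0.9583 = 1.8783
W = L/λ = 1.8783/4.6 = 0.4083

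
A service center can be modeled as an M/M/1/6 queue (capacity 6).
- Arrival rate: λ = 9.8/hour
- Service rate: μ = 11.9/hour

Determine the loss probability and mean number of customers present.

ρ = λ/μ = 9.8/11.9 = 0.82353
P₀ = (1-ρ)/(1-ρ^(K+1)) = (1-0.82353)/(1-0.82353^7) = 0.1765/0.7431 = 0.2375
P_K = P₀×ρ^K = 0.2375 × 0.82353^6 = 0.2375 × 0.3119 = 0.07408
Blocking probability P_6 = 0.07408 (7.41%)
L = ρ[1 - (K+1)ρ^K + Kρ^(K+1)] / [(1-ρ)(1-ρ^(K+1))]
L = 0.82353 × (1 - 7×0.311944 + 6×0.256895) / ((1 - 0.82353) × (1 - 0.256895)) = 2.2467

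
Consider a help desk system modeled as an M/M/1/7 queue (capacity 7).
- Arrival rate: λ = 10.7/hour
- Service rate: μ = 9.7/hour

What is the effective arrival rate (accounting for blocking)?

ρ = λ/μ = 10.7/9.7 = 1.10309
P₀ = (1-ρ)/(1-ρ^(K+1)) = (1-1.10309)/(1-1.10309^8) = -0.10309/-1.1922 = 0.08647
P_K = P₀×ρ^K = 0.086468 × 1.10309^7 = 0.086468 × 1.9874 = 0.1718
λ_eff = λ(1-P_K) = 10.7 × (1 - 0.17184) = 10.7 × 0.82816 = 8.8613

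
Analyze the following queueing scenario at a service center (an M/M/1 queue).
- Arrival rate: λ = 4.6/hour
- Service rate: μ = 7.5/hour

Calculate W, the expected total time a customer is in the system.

First, compute utilization: ρ = λ/μ = 4.6/7.5 = 0.6133
For M/M/1: W = 1/(μ-λ)
W = 1/(7.5-4.6) = 1/2.90
W = 0.3448 hours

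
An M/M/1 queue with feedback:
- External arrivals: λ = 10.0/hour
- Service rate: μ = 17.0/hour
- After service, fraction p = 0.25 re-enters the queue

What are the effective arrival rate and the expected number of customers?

Effective arrival rate: λ_eff = λ/(1-p) = 10.0/(1-0.25) = 10.0/0.75 = 13.33333
ρ = λ_eff/μ = 13.33333/17.0 = 0.784314
L = ρ/(1-ρ) = 0.784314/(1-0.784314) = 3.6364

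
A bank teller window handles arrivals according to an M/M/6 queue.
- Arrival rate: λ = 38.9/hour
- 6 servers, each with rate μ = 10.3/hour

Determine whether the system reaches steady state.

Stability requires ρ = λ/(cμ) < 1
ρ = 38.9/(6 × 10.3) = 38.9/61.80 = 0.6294
Since 0.6294 < 1, the system is STABLE.
The servers are busy 62.94% of the time.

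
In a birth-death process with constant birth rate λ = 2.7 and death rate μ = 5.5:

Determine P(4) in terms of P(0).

For constant rates: P(n)/P(0) = (λ/μ)^n
P(4)/P(0) = (2.7/5.5)^4 = 0.49091^4 = 0.05808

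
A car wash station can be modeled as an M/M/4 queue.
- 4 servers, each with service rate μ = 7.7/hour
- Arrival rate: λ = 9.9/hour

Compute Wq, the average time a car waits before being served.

Traffic intensity: ρ = λ/(cμ) = 9.9/(4×7.7) = 0.3214
Since ρ = 0.3214 < 1, system is stable.
Offered load a = λ/μ = cρ = 9.9/7.7 = 1.2857
P₀ = [ Σₙ₌₀^3 aⁿ/n! + a^4/(4!(1-ρ)) ]⁻¹
Σ = a^0/0! + a^1/1! + a^2/2! + a^3/3! = 1.0000 + 1.2857 + 0.82653 + 0.35423 = 3.4665
a^4/(4!(1-ρ)) = 2.7326/(24 × 0.6786) = 0.1678
P₀ = 1/(3.4665 + 0.1678) = 0.2752
Lq = P₀·a^4·ρ / (4!(1-ρ)²) = 0.2752 × 2.7326 × 0.3214 / (24 × 0.4605) = 0.02187
Wq = Lq/λ = 0.02187/9.9 = 0.002209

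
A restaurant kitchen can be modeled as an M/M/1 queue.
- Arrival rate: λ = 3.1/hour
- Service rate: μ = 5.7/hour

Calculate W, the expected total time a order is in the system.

First, compute utilization: ρ = λ/μ = 3.1/5.7 = 0.5439
For M/M/1: W = 1/(μ-λ)
W = 1/(5.7-3.1) = 1/2.60
W = 0.3846 hours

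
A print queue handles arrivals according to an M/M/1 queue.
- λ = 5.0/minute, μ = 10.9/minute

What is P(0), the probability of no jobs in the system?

ρ = λ/μ = 5.0/10.9 = 0.4587
P(0) = 1 - ρ = 1 - 0.4587 = 0.5413
The server is idle 54.13% of the time.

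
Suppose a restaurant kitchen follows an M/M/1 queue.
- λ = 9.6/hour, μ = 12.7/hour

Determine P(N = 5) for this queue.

ρ = λ/μ = 9.6/12.7 = 0.7559
P(n) = (1-ρ)ρⁿ
P(5) = (1-0.7559) × 0.7559^5
P(5) = 0.2441 × 0.2468
P(5) = 0.06024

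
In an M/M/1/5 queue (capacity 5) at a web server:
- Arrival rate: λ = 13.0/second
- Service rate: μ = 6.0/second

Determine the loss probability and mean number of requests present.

ρ = λ/μ = 13.0/6.0 = 2.1667
P₀ = (1-ρ)/(1-ρ^(K+1)) = (1-2.1667)/(1-2.1667^6) = -1.1667/-102.4648 = 0.01139
P_K = P₀×ρ^K = 0.011386 × 2.1667^5 = 0.011386 × 47.7523 = 0.5437
Blocking probability P_5 = 0.5437 (54.37%)
L = ρ[1 - (K+1)ρ^K + Kρ^(K+1)] / [(1-ρ)(1-ρ^(K+1))]
L = 2.1667 × (1 - 6×47.7523 + 5×103.4648) / ((1 - 2.1667) × (1 - 103.4648)) = 4.2014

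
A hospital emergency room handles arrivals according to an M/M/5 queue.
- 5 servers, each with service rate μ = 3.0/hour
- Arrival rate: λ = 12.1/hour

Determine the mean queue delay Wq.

Traffic intensity: ρ = λ/(cμ) = 12.1/(5×3.0) = 0.8067
Since ρ = 0.8067 < 1, system is stable.
Offered load a = λ/μ = cρ = 12.1/3.0 = 4.0333
P₀ = [ Σₙ₌₀^4 aⁿ/n! + a^5/(5!(1-ρ)) ]⁻¹
Σ = a^0/0! + a^1/1! + a^2/2! + a^3/3! + a^4/4! = 1.0000 + 4.0333 + 8.1339 + 10.9356 + 11.0267 = 35.1295
a^5/(5!(1-ρ)) = 1067.3837/(120 × 0.1933333) = 46.0079
P₀ = 1/(35.1295 + 46.0079) = 0.01232
Lq = P₀·a^5·ρ / (5!(1-ρ)²) = 0.0123248 × 1067.3837 × 0.806667 / (120 × 0.0373778) = 2.3659
Wq = Lq/λ = 2.3659/12.1 = 0.1955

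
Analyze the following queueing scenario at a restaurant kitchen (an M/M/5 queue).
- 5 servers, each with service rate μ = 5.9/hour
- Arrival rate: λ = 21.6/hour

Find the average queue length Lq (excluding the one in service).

Traffic intensity: ρ = λ/(cμ) = 21.6/(5×5.9) = 0.7322
Since ρ = 0.7322 < 1, system is stable.
Offered load a = λ/μ = cρ = 21.6/5.9 = 3.6610
P₀ = [ Σₙ₌₀^4 aⁿ/n! + a^5/(5!(1-ρ)) ]⁻¹
Σ = a^0/0! + a^1/1! + a^2/2! + a^3/3! + a^4/4! = 1.0000 + 3.6610 + 6.7015 + 8.1781 + 7.4851 = 27.0257
a^5/(5!(1-ρ)) = 657.6710/(120 × 0.267797) = 20.4655
P₀ = 1/(27.0257 + 20.4655) = 0.02106
Lq = P₀·a^5·ρ / (5!(1-ρ)²) = 0.0210565 × 657.6710 × 0.732203 / (120 × 0.0717150) = 1.1782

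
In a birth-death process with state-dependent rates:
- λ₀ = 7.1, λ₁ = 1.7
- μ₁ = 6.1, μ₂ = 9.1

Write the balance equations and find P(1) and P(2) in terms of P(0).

Balance equations:
State 0: λ₀P₀ = μ₁P₁ → P₁ = (λ₀/μ₁)P₀ = (7.1/6.1)P₀ = 1.1639P₀
State 1: P₂ = (λ₀λ₁)/(μ₁μ₂)P₀ = (7.1×1.7)/(6.1×9.1)P₀ = 0.2174P₀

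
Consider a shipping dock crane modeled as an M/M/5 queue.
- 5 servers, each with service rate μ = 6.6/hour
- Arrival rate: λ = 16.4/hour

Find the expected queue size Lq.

Traffic intensity: ρ = λ/(cμ) = 16.4/(5×6.6) = 0.4970
Since ρ = 0.4970 < 1, system is stable.
Offered load a = λ/μ = cρ = 16.4/6.6 = 2.4848
P₀ = [ Σₙ₌₀^4 aⁿ/n! + a^5/(5!(1-ρ)) ]⁻¹
Σ = a^0/0! + a^1/1! + a^2/2! + a^3/3! + a^4/4! = 1.00000 + 2.48485 + 3.08724 + 2.55710 + 1.58850 = 10.7177
a^5/(5!(1-ρ)) = 94.7326/(120 × 0.50303) = 1.5694
P₀ = 1/(10.7177 + 1.5694) = 0.08139
Lq = P₀·a^5·ρ / (5!(1-ρ)²) = 0.08139 × 94.7326 × 0.4970 / (120 × 0.2530) = 0.1262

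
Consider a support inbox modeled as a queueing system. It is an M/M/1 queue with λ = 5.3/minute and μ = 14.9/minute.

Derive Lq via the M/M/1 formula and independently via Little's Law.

Method 1 (direct): Lq = λ²/(μ(μ-λ)) = 28.09/(14.9 × 9.60) = 0.1964

Method 2 (Little's Law):
W = 1/(μ-λ) = 1/9.60 = 0.104167
Wq = W - 1/μ = 0.104167 - 0.0671141 = 0.03705
Lq = λWq = 5.3 × 0.03705 = 0.1964 ✔ (matches Method 1)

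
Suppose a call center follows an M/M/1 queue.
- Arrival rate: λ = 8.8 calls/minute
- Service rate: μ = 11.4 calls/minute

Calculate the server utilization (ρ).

Server utilization: ρ = λ/μ
ρ = 8.8/11.4 = 0.7719
The server is busy 77.19% of the time.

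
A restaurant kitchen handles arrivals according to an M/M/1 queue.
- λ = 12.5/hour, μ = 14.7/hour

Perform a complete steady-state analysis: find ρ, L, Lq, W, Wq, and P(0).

Step 1: ρ = λ/μ = 12.5/14.7 = 0.8503
Step 2: L = λ/(μ-λ) = 12.5/2.20 = 5.6818
Step 3: Lq = λ²/(μ(μ-λ)) = 156.25/(14.7×2.20) = 4.8315
Step 4: W = 1/(μ-λ) = 1/2.20 = 0.454545
Step 5: Wq = λ/(μ(μ-λ)) = 12.5/(14.7×2.20) = 0.3865
Step 6: P(0) = 1-ρ = 0.1497
Verify: L = λW = 12.5×0.454545 = 5.6818 ✔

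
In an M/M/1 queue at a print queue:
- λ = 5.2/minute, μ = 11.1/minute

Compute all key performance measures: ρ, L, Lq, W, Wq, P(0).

Step 1: ρ = λ/μ = 5.2/11.1 = 0.4685
Step 2: L = λ/(μ-λ) = 5.2/5.90 = 0.8814
Step 3: Lq = λ²/(μ(μ-λ)) = 27.04/(11.1×5.90) = 0.4129
Step 4: W = 1/(μ-λ) = 1/5.90 = 0.1695
Step 5: Wq = λ/(μ(μ-λ)) = 5.2/(11.1×5.90) = 0.07940
Step 6: P(0) = 1-ρ = 0.5315
Verify: L = λW = 5.2×0.1695 = 0.8814 ✔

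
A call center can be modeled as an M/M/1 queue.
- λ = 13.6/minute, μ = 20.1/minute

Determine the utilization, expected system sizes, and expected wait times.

Step 1: ρ = λ/μ = 13.6/20.1 = 0.6766
Step 2: L = λ/(μ-λ) = 13.6/6.50 = 2.0923
Step 3: Lq = λ²/(μ(μ-λ)) = 184.96/(20.1×6.50) = 1.4157
Step 4: W = 1/(μ-λ) = 1/6.50 = 0.153846
Step 5: Wq = λ/(μ(μ-λ)) = 13.6/(20.1×6.50) = 0.1041
Step 6: P(0) = 1-ρ = 0.3234
Verify: L = λW = 13.6×0.153846 = 2.0923 ✔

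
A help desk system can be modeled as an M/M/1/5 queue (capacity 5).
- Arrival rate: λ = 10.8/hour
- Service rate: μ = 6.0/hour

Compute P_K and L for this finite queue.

ρ = λ/μ = 10.8/6.0 = 1.8000
P₀ = (1-ρ)/(1-ρ^(K+1)) = (1-1.8000)/(1-1.8000^6) = -0.8000/-33.0122 = 0.02423
P_K = P₀×ρ^K = 0.024233 × 1.8000^5 = 0.024233 × 18.8957 = 0.4579
Blocking probability P_5 = 0.4579 (45.79%)
L = ρ[1 - (K+1)ρ^K + Kρ^(K+1)] / [(1-ρ)(1-ρ^(K+1))]
L = 1.8000 × (1 - 6×18.895680 + 5×34.012224) / ((1 - 1.8000) × (1 - 34.012224)) = 3.9318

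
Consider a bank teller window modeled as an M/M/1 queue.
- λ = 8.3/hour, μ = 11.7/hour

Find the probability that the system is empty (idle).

ρ = λ/μ = 8.3/11.7 = 0.7094
P(0) = 1 - ρ = 1 - 0.7094 = 0.2906
The server is idle 29.06% of the time.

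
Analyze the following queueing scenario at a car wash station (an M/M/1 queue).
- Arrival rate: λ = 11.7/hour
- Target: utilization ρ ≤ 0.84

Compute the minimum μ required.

ρ = λ/μ, so μ = λ/ρ
μ ≥ 11.7/0.84 = 13.9286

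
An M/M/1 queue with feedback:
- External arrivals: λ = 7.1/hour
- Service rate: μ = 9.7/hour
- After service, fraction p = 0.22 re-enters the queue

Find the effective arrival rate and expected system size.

Effective arrival rate: λ_eff = λ/(1-p) = 7.1/(1-0.22) = 7.1/0.78 = 9.102564
ρ = λ_eff/μ = 9.102564/9.7 = 0.938409
L = ρ/(1-ρ) = 0.938409/(1-0.938409) = 15.2361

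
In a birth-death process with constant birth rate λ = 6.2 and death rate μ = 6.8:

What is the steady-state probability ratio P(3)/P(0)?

For constant rates: P(n)/P(0) = (λ/μ)^n
P(3)/P(0) = (6.2/6.8)^3 = 0.91176^3 = 0.7580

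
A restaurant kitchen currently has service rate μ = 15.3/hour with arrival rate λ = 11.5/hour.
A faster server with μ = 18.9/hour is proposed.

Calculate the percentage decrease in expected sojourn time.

System 1: ρ₁ = 11.5/15.3 = 0.7516, W₁ = 1/(15.3-11.5) = 0.26316
System 2: ρ₂ = 11.5/18.9 = 0.6085, W₂ = 1/(18.9-11.5) = 0.13514
Improvement: (W₁-W₂)/W₁ = (0.26316-0.13514)/0.26316 = 48.65%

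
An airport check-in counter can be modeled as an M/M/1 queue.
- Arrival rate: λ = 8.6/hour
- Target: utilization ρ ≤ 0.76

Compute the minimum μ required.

ρ = λ/μ, so μ = λ/ρ
μ ≥ 8.6/0.76 = 11.3158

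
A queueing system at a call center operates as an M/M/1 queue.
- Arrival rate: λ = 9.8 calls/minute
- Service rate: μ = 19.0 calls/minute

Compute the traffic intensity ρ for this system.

Server utilization: ρ = λ/μ
ρ = 9.8/19.0 = 0.5158
The server is busy 51.58% of the time.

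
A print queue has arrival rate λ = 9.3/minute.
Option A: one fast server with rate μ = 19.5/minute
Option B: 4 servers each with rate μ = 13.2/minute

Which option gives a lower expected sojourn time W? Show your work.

Option A: single server μ = 19.5 (M/M/1)
  ρ_A = 9.3/19.5 = 0.4769
  W_A = 1/(μ-λ) = 1/(19.5-9.3) = 1/10.20 = 0.09804

Option B: 4 servers μ = 13.2 (M/M/4)
  ρ_B = λ/(cμ) = 9.3/(4×13.2) = 0.1761
  Offered load a = λ/μ = cρ = 9.3/13.2 = 0.7045
  P₀ = [ Σₙ₌₀^3 aⁿ/n! + a^4/(4!(1-ρ)) ]⁻¹
  Σ = a^0/0! + a^1/1! + a^2/2! + a^3/3! = 1.0000 + 0.7045 + 0.2482 + 0.05829 = 2.0110
  a^4/(4!(1-ρ)) = 0.2464/(24 × 0.8239) = 0.01246
  P₀ = 1/(2.0110 + 0.01246) = 0.4942
  Lq = P₀·a^4·ρ / (4!(1-ρ)²) = 0.49420 × 0.24640 × 0.17614 / (24 × 0.67875) = 0.001317
  Wq_B = Lq/λ = 0.001317/9.3 = 0.0001416
  W_B = Wq_B + 1/μ = 0.0001416 + 0.07576 = 0.07590

Since W_B = 0.07590 < W_A = 0.09804, Option B (multiple servers) has the shorter time in system.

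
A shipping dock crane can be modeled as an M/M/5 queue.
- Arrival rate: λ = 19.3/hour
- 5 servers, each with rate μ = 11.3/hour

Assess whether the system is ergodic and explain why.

Stability requires ρ = λ/(cμ) < 1
ρ = 19.3/(5 × 11.3) = 19.3/56.50 = 0.3416
Since 0.3416 < 1, the system is STABLE.
The servers are busy 34.16% of the time.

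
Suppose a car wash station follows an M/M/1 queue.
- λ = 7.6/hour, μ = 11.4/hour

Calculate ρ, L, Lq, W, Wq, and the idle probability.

Step 1: ρ = λ/μ = 7.6/11.4 = 0.6667
Step 2: L = λ/(μ-λ) = 7.6/3.80 = 2.0000
Step 3: Lq = λ²/(μ(μ-λ)) = 57.76/(11.4×3.80) = 1.3333
Step 4: W = 1/(μ-λ) = 1/3.80 = 0.26316
Step 5: Wq = λ/(μ(μ-λ)) = 7.6/(11.4×3.80) = 0.1754
Step 6: P(0) = 1-ρ = 0.3333
Verify: L = λW = 7.6×0.26316 = 2.0000 ✔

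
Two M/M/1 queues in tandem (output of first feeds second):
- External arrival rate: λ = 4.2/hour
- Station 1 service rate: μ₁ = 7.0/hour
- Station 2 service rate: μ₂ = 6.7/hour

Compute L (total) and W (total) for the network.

By Jackson's theorem, each station behaves as independent M/M/1.
Station 1: ρ₁ = 4.2/7.0 = 0.6000, L₁ = ρ₁/(1-ρ₁) = λ/(μ₁-λ) = 4.2/2.80 = 1.5000
Station 2: ρ₂ = 4.2/6.7 = 0.6269, L₂ = ρ₂/(1-ρ₂) = λ/(μ₂-λ) = 4.2/2.50 = 1.6800
Total: L = L₁ + L₂ = 1.5000 + 1.6800 = 3.1800
W = L/λ = 3.1800/4.2 = 0.7571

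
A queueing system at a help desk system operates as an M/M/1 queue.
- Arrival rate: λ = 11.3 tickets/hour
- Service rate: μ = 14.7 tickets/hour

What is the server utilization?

Server utilization: ρ = λ/μ
ρ = 11.3/14.7 = 0.7687
The server is busy 76.87% of the time.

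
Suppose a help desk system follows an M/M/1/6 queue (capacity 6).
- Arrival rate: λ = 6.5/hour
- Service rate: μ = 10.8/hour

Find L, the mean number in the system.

ρ = λ/μ = 6.5/10.8 = 0.60185
P₀ = (1-ρ)/(1-ρ^(K+1)) = (1-0.60185)/(1-0.60185^7) = 0.3982/0.9714 = 0.4099
P_K = P₀×ρ^K = 0.4099 × 0.60185^6 = 0.4099 × 0.04753 = 0.01948
L = ρ[1 - (K+1)ρ^K + Kρ^(K+1)] / [(1-ρ)(1-ρ^(K+1))]
L = 0.60185 × (1 - 7×0.047526 + 6×0.028603) / ((1 - 0.60185) × (1 - 0.028603)) = 1.3055 tickets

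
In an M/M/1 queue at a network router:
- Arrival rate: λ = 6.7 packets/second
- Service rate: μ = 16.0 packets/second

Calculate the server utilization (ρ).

Server utilization: ρ = λ/μ
ρ = 6.7/16.0 = 0.4188
The server is busy 41.88% of the time.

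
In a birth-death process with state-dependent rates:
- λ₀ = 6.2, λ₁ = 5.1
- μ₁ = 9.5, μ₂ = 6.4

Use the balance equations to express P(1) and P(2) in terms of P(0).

Balance equations:
State 0: λ₀P₀ = μ₁P₁ → P₁ = (λ₀/μ₁)P₀ = (6.2/9.5)P₀ = 0.6526P₀
State 1: P₂ = (λ₀λ₁)/(μ₁μ₂)P₀ = (6.2×5.1)/(9.5×6.4)P₀ = 0.5201P₀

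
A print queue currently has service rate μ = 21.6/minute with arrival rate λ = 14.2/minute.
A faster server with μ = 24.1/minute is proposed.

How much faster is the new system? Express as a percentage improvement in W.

System 1: ρ₁ = 14.2/21.6 = 0.6574, W₁ = 1/(21.6-14.2) = 0.135135
System 2: ρ₂ = 14.2/24.1 = 0.5892, W₂ = 1/(24.1-14.2) = 0.101010
Improvement: (W₁-W₂)/W₁ = (0.135135-0.101010)/0.135135 = 25.25%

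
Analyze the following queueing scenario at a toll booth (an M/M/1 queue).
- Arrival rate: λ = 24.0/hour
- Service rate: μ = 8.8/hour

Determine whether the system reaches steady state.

Stability requires ρ = λ/(cμ) < 1
ρ = 24.0/(1 × 8.8) = 24.0/8.80 = 2.7273
Since 2.7273 ≥ 1, the system is UNSTABLE.
Queue grows without bound. Need μ > λ = 24.0.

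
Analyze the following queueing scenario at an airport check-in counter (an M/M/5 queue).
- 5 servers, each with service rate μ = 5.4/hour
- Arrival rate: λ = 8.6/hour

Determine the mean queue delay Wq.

Traffic intensity: ρ = λ/(cμ) = 8.6/(5×5.4) = 0.3185
Since ρ = 0.3185 < 1, system is stable.
Offered load a = λ/μ = cρ = 8.6/5.4 = 1.5926
P₀ = [ Σₙ₌₀^4 aⁿ/n! + a^5/(5!(1-ρ)) ]⁻¹
Σ = a^0/0! + a^1/1! + a^2/2! + a^3/3! + a^4/4! = 1.0000 + 1.5926 + 1.2682 + 0.6732 + 0.2680 = 4.8020
a^5/(5!(1-ρ)) = 10.2453/(120 × 0.6815) = 0.1253
P₀ = 1/(4.802042 + 0.1252818) = 0.2029
Lq = P₀·a^5·ρ / (5!(1-ρ)²) = 0.2029 × 10.2453 × 0.3185 / (120 × 0.4644) = 0.01188
Wq = Lq/λ = 0.011884/8.6 = 0.001382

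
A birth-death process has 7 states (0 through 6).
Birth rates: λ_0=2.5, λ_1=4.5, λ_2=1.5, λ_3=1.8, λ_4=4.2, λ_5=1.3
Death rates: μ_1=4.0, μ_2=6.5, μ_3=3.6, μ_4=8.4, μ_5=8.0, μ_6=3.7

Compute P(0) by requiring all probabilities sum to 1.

Ratios P(n)/P(0) = (λ₀···λₙ₋₁)/(μ₁···μₙ):
P(1)/P(0) = (2.5)/(4.0) = 0.6250
P(2)/P(0) = (2.5×4.5)/(4.0×6.5) = 0.4327
P(3)/P(0) = (2.5×4.5×1.5)/(4.0×6.5×3.6) = 0.1803
P(4)/P(0) = (2.5×4.5×1.5×1.8)/(4.0×6.5×3.6×8.4) = 0.03863
P(5)/P(0) = (2.5×4.5×1.5×1.8×4.2)/(4.0×6.5×3.6×8.4×8.0) = 0.02028
P(6)/P(0) = (2.5×4.5×1.5×1.8×4.2×1.3)/(4.0×6.5×3.6×8.4×8.0×3.7) = 0.007126

Normalization: ∑ P(n) = 1
P(0) × (1.0000 + 0.6250 + 0.4327 + 0.1803 + 0.03863 + 0.02028 + 0.007126) = 1
P(0) × 2.3040 = 1
P(0) = 1/2.3040 = 0.4340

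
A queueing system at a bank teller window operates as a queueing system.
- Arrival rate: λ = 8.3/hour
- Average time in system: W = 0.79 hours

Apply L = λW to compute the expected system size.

Little's Law: L = λW
L = 8.3 × 0.79 = 6.5570 transactions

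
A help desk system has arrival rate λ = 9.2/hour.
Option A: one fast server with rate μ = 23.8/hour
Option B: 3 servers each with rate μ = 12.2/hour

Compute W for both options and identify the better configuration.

Option A: single server μ = 23.8 (M/M/1)
  ρ_A = 9.2/23.8 = 0.3866
  W_A = 1/(μ-λ) = 1/(23.8-9.2) = 1/14.60 = 0.06849

Option B: 3 servers μ = 12.2 (M/M/3)
  ρ_B = λ/(cμ) = 9.2/(3×12.2) = 0.2514
  Offered load a = λ/μ = cρ = 9.2/12.2 = 0.7541
  P₀ = [ Σₙ₌₀^2 aⁿ/n! + a^3/(3!(1-ρ)) ]⁻¹
  Σ = a^0/0! + a^1/1! + a^2/2! = 1.0000 + 0.7541 + 0.2843 = 2.0384
  a^3/(3!(1-ρ)) = 0.4288/(6 × 0.7486) = 0.09547
  P₀ = 1/(2.0384 + 0.09547) = 0.4686
  Lq = P₀·a^3·ρ / (3!(1-ρ)²) = 0.4686 × 0.4288 × 0.2514 / (6 × 0.5605) = 0.01502
  Wq_B = Lq/λ = 0.01502/9.2 = 0.001633
  W_B = Wq_B + 1/μ = 0.001633 + 0.08197 = 0.08360

Since W_A = 0.06849 < W_B = 0.08360, Option A (single fast server) has the shorter time in system.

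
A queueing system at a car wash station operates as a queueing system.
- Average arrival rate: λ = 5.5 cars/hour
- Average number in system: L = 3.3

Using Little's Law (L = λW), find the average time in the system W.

Little's Law: L = λW, so W = L/λ
W = 3.3/5.5 = 0.6000 hours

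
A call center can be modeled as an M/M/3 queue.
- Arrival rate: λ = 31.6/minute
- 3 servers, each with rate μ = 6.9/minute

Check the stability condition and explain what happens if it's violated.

Stability requires ρ = λ/(cμ) < 1
ρ = 31.6/(3 × 6.9) = 31.6/20.70 = 1.5266
Since 1.5266 ≥ 1, the system is UNSTABLE.
Need c > λ/μ = 31.6/6.9 = 4.58.
Minimum servers needed: c = 5.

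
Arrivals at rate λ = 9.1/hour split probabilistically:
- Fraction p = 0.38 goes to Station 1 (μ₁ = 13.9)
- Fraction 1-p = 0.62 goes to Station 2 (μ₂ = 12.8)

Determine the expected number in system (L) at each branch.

Effective rates: λ₁ = 9.1×0.38 = 3.458, λ₂ = 9.1×0.62 = 5.642
Station 1: ρ₁ = 3.458/13.9 = 0.2488, L₁ = ρ₁/(1-ρ₁) = 0.2488/(1-0.2488) = 0.3312
Station 2: ρ₂ = 5.642/12.8 = 0.44078, L₂ = ρ₂/(1-ρ₂) = 0.44078/(1-0.44078) = 0.7882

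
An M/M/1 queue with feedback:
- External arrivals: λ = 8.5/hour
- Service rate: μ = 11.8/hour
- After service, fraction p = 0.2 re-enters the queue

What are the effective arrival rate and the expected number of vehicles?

Effective arrival rate: λ_eff = λ/(1-p) = 8.5/(1-0.2) = 8.5/0.80 = 10.6250
ρ = λ_eff/μ = 10.6250/11.8 = 0.900424
L = ρ/(1-ρ) = 0.900424/(1-0.900424) = 9.0426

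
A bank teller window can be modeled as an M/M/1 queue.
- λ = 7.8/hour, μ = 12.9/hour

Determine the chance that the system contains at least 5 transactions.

ρ = λ/μ = 7.8/12.9 = 0.60465
P(N ≥ n) = ρⁿ
P(N ≥ 5) = 0.60465^5
P(N ≥ 5) = 0.08082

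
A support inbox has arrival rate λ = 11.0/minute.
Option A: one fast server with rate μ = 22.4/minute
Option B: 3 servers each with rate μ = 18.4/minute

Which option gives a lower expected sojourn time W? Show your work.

Option A: single server μ = 22.4 (M/M/1)
  ρ_A = 11.0/22.4 = 0.4911
  W_A = 1/(μ-λ) = 1/(22.4-11.0) = 1/11.40 = 0.08772

Option B: 3 servers μ = 18.4 (M/M/3)
  ρ_B = λ/(cμ) = 11.0/(3×18.4) = 0.1993
  Offered load a = λ/μ = cρ = 11.0/18.4 = 0.5978
  P₀ = [ Σₙ₌₀^2 aⁿ/n! + a^3/(3!(1-ρ)) ]⁻¹
  Σ = a^0/0! + a^1/1! + a^2/2! = 1.0000 + 0.5978 + 0.1787 = 1.7765
  a^3/(3!(1-ρ)) = 0.21366/(6 × 0.80072) = 0.04447
  P₀ = 1/(1.776524 + 0.04447236) = 0.5491
  Lq = P₀·a^3·ρ / (3!(1-ρ)²) = 0.54915 × 0.21366 × 0.19928 / (6 × 0.64116) = 0.006078
  Wq_B = Lq/λ = 0.006078/11.0 = 0.0005525
  W_B = Wq_B + 1/μ = 0.0005525 + 0.05435 = 0.05490

Since W_B = 0.05490 < W_A = 0.08772, Option B (multiple servers) has the shorter time in system.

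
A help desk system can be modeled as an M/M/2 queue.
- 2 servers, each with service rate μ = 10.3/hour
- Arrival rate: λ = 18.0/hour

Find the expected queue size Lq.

Traffic intensity: ρ = λ/(cμ) = 18.0/(2×10.3) = 0.8738
Since ρ = 0.8738 < 1, system is stable.
Offered load a = λ/μ = cρ = 18.0/10.3 = 1.7476
P₀ = [ Σₙ₌₀^1 aⁿ/n! + a^2/(2!(1-ρ)) ]⁻¹
Σ = a^0/0! + a^1/1! = 1.0000 + 1.7476 = 2.7476
a^2/(2!(1-ρ)) = 3.054011/(2 × 0.1262136) = 12.0986
P₀ = 1/(2.7476 + 12.0986) = 0.06736
Lq = P₀·a^2·ρ / (2!(1-ρ)²) = 0.067358 × 3.0540 × 0.87379 / (2 × 0.015930) = 5.6418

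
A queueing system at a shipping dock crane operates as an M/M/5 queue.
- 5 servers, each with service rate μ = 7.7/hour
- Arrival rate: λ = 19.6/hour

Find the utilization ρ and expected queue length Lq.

Traffic intensity: ρ = λ/(cμ) = 19.6/(5×7.7) = 0.5091
Since ρ = 0.5091 < 1, system is stable.
Offered load a = λ/μ = cρ = 19.6/7.7 = 2.5455
P₀ = [ Σₙ₌₀^4 aⁿ/n! + a^5/(5!(1-ρ)) ]⁻¹
Σ = a^0/0! + a^1/1! + a^2/2! + a^3/3! + a^4/4! = 1.0000 + 2.5455 + 3.2397 + 2.7488 + 1.7492 = 11.2832
a^5/(5!(1-ρ)) = 106.8628/(120 × 0.49091) = 1.8140
P₀ = 1/(11.2832 + 1.8140) = 0.07635
Lq = P₀·a^5·ρ / (5!(1-ρ)²) = 0.07635 × 106.8628 × 0.5091 / (120 × 0.2410) = 0.1436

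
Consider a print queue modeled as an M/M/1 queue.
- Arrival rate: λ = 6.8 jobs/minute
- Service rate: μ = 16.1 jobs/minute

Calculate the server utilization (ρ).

Server utilization: ρ = λ/μ
ρ = 6.8/16.1 = 0.4224
The server is busy 42.24% of the time.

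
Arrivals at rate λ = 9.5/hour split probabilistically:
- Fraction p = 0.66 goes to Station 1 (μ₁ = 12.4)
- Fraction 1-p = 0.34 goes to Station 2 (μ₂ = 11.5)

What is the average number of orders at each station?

Effective rates: λ₁ = 9.5×0.66 = 6.27, λ₂ = 9.5×0.34 = 3.23
Station 1: ρ₁ = 6.27/12.4 = 0.505645, L₁ = ρ₁/(1-ρ₁) = 0.505645/(1-0.505645) = 1.0228
Station 2: ρ₂ = 3.23/11.5 = 0.2809, L₂ = ρ₂/(1-ρ₂) = 0.2809/(1-0.2809) = 0.3906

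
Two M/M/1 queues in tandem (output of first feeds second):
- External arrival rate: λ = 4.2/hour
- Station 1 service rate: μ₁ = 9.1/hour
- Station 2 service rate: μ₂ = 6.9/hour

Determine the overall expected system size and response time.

By Jackson's theorem, each station behaves as independent M/M/1.
Station 1: ρ₁ = 4.2/9.1 = 0.4615, L₁ = ρ₁/(1-ρ₁) = λ/(μ₁-λ) = 4.2/4.90 = 0.8571
Station 2: ρ₂ = 4.2/6.9 = 0.6087, L₂ = ρ₂/(1-ρ₂) = λ/(μ₂-λ) = 4.2/2.70 = 1.5556
Total: L = L₁ + L₂ = 0.8571 + 1.5556 = 2.4127
W = L/λ = 2.4127/4.2 = 0.5745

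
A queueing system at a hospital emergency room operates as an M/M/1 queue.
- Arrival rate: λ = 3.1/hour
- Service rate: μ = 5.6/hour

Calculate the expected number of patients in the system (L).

ρ = λ/μ = 3.1/5.6 = 0.5536
For M/M/1: L = λ/(μ-λ)
L = 3.1/(5.6-3.1) = 3.1/2.50
L = 1.2400 patients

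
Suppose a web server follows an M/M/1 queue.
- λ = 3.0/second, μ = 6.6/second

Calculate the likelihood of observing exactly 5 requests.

ρ = λ/μ = 3.0/6.6 = 0.4545
P(n) = (1-ρ)ρⁿ
P(5) = (1-0.4545) × 0.4545^5
P(5) = 0.5455 × 0.01939
P(5) = 0.01058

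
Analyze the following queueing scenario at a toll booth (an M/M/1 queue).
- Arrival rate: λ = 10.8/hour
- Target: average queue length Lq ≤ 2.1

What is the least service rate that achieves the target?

For M/M/1: Lq = λ²/(μ(μ-λ))
Need Lq ≤ 2.1, i.e. μ(μ-λ) ≥ λ²/2.1
μ² - 10.8μ - 116.64/2.1 ≥ 0  →  μ² - 10.8μ - 55.54286 ≥ 0
Quadratic formula (positive root): μ = [λ + √(λ² + 4×55.54286)]/2
Discriminant: 116.64 + 4×55.54286 = 338.8114, √338.8114 = 18.4068
μ ≥ (10.8 + 18.4068)/2 = 14.6034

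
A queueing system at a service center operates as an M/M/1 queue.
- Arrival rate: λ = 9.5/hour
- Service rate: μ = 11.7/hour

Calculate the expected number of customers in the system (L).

ρ = λ/μ = 9.5/11.7 = 0.8120
For M/M/1: L = λ/(μ-λ)
L = 9.5/(11.7-9.5) = 9.5/2.20
L = 4.3182 customers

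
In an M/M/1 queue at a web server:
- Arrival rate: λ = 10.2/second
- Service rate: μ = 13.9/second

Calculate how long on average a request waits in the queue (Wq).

First, compute utilization: ρ = λ/μ = 10.2/13.9 = 0.7338
For M/M/1: Wq = λ/(μ(μ-λ))
Wq = 10.2/(13.9 × (13.9-10.2))
Wq = 10.2/(13.9 × 3.70)
Wq = 0.1983 seconds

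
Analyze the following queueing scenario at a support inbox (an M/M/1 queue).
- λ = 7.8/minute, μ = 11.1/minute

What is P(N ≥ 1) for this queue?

ρ = λ/μ = 7.8/11.1 = 0.7027
P(N ≥ n) = ρⁿ
P(N ≥ 1) = 0.7027^1
P(N ≥ 1) = 0.7027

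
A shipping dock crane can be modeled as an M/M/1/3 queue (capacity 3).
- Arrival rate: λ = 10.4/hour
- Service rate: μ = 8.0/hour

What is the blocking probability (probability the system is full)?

ρ = λ/μ = 10.4/8.0 = 1.3000
P₀ = (1-ρ)/(1-ρ^(K+1)) = (1-1.3000)/(1-1.3000^4) = -0.3000/-1.8561 = 0.1616
P_K = P₀×ρ^K = 0.16163 × 1.3000^3 = 0.16163 × 2.1970 = 0.3551
Blocking probability = 35.51%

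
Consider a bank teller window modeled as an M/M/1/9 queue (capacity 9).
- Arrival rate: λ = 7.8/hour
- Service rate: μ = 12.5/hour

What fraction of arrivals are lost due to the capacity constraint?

ρ = λ/μ = 7.8/12.5 = 0.6240
P₀ = (1-ρ)/(1-ρ^(K+1)) = (1-0.6240)/(1-0.6240^10) = 0.3760/0.9910 = 0.3794
P_K = P₀×ρ^K = 0.37940 × 0.6240^9 = 0.37940 × 0.014344 = 0.005442
Blocking probability = 0.54%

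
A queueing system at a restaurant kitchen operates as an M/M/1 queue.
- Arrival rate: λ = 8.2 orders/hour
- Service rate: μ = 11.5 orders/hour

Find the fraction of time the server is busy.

Server utilization: ρ = λ/μ
ρ = 8.2/11.5 = 0.7130
The server is busy 71.30% of the time.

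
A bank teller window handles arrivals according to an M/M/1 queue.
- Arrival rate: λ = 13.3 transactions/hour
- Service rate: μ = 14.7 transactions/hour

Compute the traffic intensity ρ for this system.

Server utilization: ρ = λ/μ
ρ = 13.3/14.7 = 0.9048
The server is busy 90.48% of the time.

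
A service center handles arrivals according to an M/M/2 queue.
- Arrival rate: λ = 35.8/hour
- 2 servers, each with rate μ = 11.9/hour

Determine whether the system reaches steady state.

Stability requires ρ = λ/(cμ) < 1
ρ = 35.8/(2 × 11.9) = 35.8/23.80 = 1.5042
Since 1.5042 ≥ 1, the system is UNSTABLE.
Need c > λ/μ = 35.8/11.9 = 3.01.
Minimum servers needed: c = 4.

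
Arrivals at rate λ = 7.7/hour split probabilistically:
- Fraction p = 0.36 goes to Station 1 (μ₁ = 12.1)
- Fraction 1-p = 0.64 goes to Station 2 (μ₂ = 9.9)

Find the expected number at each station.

Effective rates: λ₁ = 7.7×0.36 = 2.772, λ₂ = 7.7×0.64 = 4.928
Station 1: ρ₁ = 2.772/12.1 = 0.2291, L₁ = ρ₁/(1-ρ₁) = 0.2291/(1-0.2291) = 0.2972
Station 2: ρ₂ = 4.928/9.9 = 0.4978, L₂ = ρ₂/(1-ρ₂) = 0.4978/(1-0.4978) = 0.9912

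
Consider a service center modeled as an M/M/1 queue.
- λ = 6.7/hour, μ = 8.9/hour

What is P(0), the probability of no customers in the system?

ρ = λ/μ = 6.7/8.9 = 0.7528
P(0) = 1 - ρ = 1 - 0.7528 = 0.2472
The server is idle 24.72% of the time.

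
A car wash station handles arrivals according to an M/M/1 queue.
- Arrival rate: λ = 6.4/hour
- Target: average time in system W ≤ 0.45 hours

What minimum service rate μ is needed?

For M/M/1: W = 1/(μ-λ)
Need W ≤ 0.45, so 1/(μ-λ) ≤ 0.45
μ - λ ≥ 1/0.45 = 2.2222
μ ≥ 6.4 + 2.2222 = 8.6222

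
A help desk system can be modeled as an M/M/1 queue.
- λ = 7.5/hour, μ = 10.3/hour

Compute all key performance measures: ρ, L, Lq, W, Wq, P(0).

Step 1: ρ = λ/μ = 7.5/10.3 = 0.7282
Step 2: L = λ/(μ-λ) = 7.5/2.80 = 2.6786
Step 3: Lq = λ²/(μ(μ-λ)) = 56.25/(10.3×2.80) = 1.9504
Step 4: W = 1/(μ-λ) = 1/2.80 = 0.357143
Step 5: Wq = λ/(μ(μ-λ)) = 7.5/(10.3×2.80) = 0.2601
Step 6: P(0) = 1-ρ = 0.2718
Verify: L = λW = 7.5×0.357143 = 2.6786 ✔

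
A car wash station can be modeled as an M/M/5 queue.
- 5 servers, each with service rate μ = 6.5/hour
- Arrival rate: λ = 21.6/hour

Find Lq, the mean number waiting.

Traffic intensity: ρ = λ/(cμ) = 21.6/(5×6.5) = 0.6646
Since ρ = 0.6646 < 1, system is stable.
Offered load a = λ/μ = cρ = 21.6/6.5 = 3.3231
P₀ = [ Σₙ₌₀^4 aⁿ/n! + a^5/(5!(1-ρ)) ]⁻¹
Σ = a^0/0! + a^1/1! + a^2/2! + a^3/3! + a^4/4! = 1.0000 + 3.3231 + 5.5214 + 6.1160 + 5.0810 = 21.0415
a^5/(5!(1-ρ)) = 405.2304/(120 × 0.335385) = 10.0688
P₀ = 1/(21.0415 + 10.0688) = 0.03214
Lq = P₀·a^5·ρ / (5!(1-ρ)²) = 0.032144 × 405.2304 × 0.66462 / (120 × 0.11248) = 0.6414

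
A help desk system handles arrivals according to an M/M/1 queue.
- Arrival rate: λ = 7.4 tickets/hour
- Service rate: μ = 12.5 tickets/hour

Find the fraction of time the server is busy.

Server utilization: ρ = λ/μ
ρ = 7.4/12.5 = 0.5920
The server is busy 59.20% of the time.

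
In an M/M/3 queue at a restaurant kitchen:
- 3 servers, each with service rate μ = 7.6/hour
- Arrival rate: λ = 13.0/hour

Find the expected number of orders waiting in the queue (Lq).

Traffic intensity: ρ = λ/(cμ) = 13.0/(3×7.6) = 0.5702
Since ρ = 0.5702 < 1, system is stable.
Offered load a = λ/μ = cρ = 13.0/7.6 = 1.7105
P₀ = [ Σₙ₌₀^2 aⁿ/n! + a^3/(3!(1-ρ)) ]⁻¹
Σ = a^0/0! + a^1/1! + a^2/2! = 1.0000 + 1.7105 + 1.4630 = 4.1735
a^3/(3!(1-ρ)) = 5.00483/(6 × 0.429825) = 1.9406
P₀ = 1/(4.1735 + 1.9406) = 0.1636
Lq = P₀·a^3·ρ / (3!(1-ρ)²) = 0.163556 × 5.00483 × 0.570175 / (6 × 0.184749) = 0.4210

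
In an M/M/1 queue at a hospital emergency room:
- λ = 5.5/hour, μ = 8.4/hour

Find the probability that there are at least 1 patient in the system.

ρ = λ/μ = 5.5/8.4 = 0.6548
P(N ≥ n) = ρⁿ
P(N ≥ 1) = 0.6548^1
P(N ≥ 1) = 0.6548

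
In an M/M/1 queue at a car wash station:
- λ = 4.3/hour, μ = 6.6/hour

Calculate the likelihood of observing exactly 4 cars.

ρ = λ/μ = 4.3/6.6 = 0.6515
P(n) = (1-ρ)ρⁿ
P(4) = (1-0.6515) × 0.6515^4
P(4) = 0.34850 × 0.18016
P(4) = 0.06279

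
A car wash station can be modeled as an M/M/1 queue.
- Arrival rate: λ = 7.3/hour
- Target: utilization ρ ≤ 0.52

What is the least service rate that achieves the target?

ρ = λ/μ, so μ = λ/ρ
μ ≥ 7.3/0.52 = 14.0385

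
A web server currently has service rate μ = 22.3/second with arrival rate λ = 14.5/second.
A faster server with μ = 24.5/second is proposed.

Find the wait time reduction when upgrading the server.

System 1: ρ₁ = 14.5/22.3 = 0.6502, W₁ = 1/(22.3-14.5) = 0.1282
System 2: ρ₂ = 14.5/24.5 = 0.5918, W₂ = 1/(24.5-14.5) = 0.1000
Improvement: (W₁-W₂)/W₁ = (0.1282-0.1000)/0.1282 = 22.00%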